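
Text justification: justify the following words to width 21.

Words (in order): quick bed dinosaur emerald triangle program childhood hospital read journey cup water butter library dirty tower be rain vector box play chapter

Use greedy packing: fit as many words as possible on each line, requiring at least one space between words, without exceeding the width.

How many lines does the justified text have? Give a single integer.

Line 1: ['quick', 'bed', 'dinosaur'] (min_width=18, slack=3)
Line 2: ['emerald', 'triangle'] (min_width=16, slack=5)
Line 3: ['program', 'childhood'] (min_width=17, slack=4)
Line 4: ['hospital', 'read', 'journey'] (min_width=21, slack=0)
Line 5: ['cup', 'water', 'butter'] (min_width=16, slack=5)
Line 6: ['library', 'dirty', 'tower'] (min_width=19, slack=2)
Line 7: ['be', 'rain', 'vector', 'box'] (min_width=18, slack=3)
Line 8: ['play', 'chapter'] (min_width=12, slack=9)
Total lines: 8

Answer: 8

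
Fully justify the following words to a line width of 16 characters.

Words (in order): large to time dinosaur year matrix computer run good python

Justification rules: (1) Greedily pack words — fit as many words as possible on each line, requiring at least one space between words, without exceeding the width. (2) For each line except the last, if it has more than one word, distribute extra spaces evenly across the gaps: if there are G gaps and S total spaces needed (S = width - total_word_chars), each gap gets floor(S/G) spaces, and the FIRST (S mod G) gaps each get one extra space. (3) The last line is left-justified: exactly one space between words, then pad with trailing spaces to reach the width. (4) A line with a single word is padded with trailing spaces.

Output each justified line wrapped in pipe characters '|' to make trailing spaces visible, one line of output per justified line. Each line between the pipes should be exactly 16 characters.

Line 1: ['large', 'to', 'time'] (min_width=13, slack=3)
Line 2: ['dinosaur', 'year'] (min_width=13, slack=3)
Line 3: ['matrix', 'computer'] (min_width=15, slack=1)
Line 4: ['run', 'good', 'python'] (min_width=15, slack=1)

Answer: |large   to  time|
|dinosaur    year|
|matrix  computer|
|run good python |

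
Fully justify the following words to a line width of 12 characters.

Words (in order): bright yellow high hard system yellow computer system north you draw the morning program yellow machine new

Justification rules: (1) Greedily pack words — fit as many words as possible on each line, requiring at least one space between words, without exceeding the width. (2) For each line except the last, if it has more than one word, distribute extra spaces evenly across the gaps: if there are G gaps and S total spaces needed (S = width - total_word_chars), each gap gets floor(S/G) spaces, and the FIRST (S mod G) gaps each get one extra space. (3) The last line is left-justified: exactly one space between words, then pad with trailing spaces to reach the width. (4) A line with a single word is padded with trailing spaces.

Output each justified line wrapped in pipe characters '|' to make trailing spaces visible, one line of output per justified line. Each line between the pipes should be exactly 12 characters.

Answer: |bright      |
|yellow  high|
|hard  system|
|yellow      |
|computer    |
|system north|
|you draw the|
|morning     |
|program     |
|yellow      |
|machine new |

Derivation:
Line 1: ['bright'] (min_width=6, slack=6)
Line 2: ['yellow', 'high'] (min_width=11, slack=1)
Line 3: ['hard', 'system'] (min_width=11, slack=1)
Line 4: ['yellow'] (min_width=6, slack=6)
Line 5: ['computer'] (min_width=8, slack=4)
Line 6: ['system', 'north'] (min_width=12, slack=0)
Line 7: ['you', 'draw', 'the'] (min_width=12, slack=0)
Line 8: ['morning'] (min_width=7, slack=5)
Line 9: ['program'] (min_width=7, slack=5)
Line 10: ['yellow'] (min_width=6, slack=6)
Line 11: ['machine', 'new'] (min_width=11, slack=1)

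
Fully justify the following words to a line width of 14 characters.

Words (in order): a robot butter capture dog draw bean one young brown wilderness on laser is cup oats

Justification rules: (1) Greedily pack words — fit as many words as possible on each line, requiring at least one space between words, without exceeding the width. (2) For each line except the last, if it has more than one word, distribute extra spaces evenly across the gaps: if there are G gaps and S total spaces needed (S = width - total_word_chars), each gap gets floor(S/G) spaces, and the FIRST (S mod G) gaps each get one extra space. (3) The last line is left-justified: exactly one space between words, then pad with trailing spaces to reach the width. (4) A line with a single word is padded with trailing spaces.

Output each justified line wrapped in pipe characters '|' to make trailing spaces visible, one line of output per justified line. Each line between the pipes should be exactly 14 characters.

Answer: |a robot butter|
|capture    dog|
|draw  bean one|
|young    brown|
|wilderness  on|
|laser  is  cup|
|oats          |

Derivation:
Line 1: ['a', 'robot', 'butter'] (min_width=14, slack=0)
Line 2: ['capture', 'dog'] (min_width=11, slack=3)
Line 3: ['draw', 'bean', 'one'] (min_width=13, slack=1)
Line 4: ['young', 'brown'] (min_width=11, slack=3)
Line 5: ['wilderness', 'on'] (min_width=13, slack=1)
Line 6: ['laser', 'is', 'cup'] (min_width=12, slack=2)
Line 7: ['oats'] (min_width=4, slack=10)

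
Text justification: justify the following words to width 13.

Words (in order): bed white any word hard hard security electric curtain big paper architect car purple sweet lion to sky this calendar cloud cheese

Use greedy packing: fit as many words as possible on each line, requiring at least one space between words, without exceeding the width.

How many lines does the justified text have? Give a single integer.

Answer: 11

Derivation:
Line 1: ['bed', 'white', 'any'] (min_width=13, slack=0)
Line 2: ['word', 'hard'] (min_width=9, slack=4)
Line 3: ['hard', 'security'] (min_width=13, slack=0)
Line 4: ['electric'] (min_width=8, slack=5)
Line 5: ['curtain', 'big'] (min_width=11, slack=2)
Line 6: ['paper'] (min_width=5, slack=8)
Line 7: ['architect', 'car'] (min_width=13, slack=0)
Line 8: ['purple', 'sweet'] (min_width=12, slack=1)
Line 9: ['lion', 'to', 'sky'] (min_width=11, slack=2)
Line 10: ['this', 'calendar'] (min_width=13, slack=0)
Line 11: ['cloud', 'cheese'] (min_width=12, slack=1)
Total lines: 11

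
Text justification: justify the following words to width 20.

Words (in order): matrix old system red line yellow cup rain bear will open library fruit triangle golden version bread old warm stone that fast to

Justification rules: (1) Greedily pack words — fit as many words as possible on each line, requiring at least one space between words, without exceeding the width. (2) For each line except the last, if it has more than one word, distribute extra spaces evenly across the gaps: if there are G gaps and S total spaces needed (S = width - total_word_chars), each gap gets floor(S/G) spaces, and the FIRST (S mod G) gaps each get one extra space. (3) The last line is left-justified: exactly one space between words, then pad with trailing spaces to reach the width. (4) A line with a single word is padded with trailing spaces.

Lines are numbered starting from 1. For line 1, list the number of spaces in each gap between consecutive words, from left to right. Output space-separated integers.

Line 1: ['matrix', 'old', 'system'] (min_width=17, slack=3)
Line 2: ['red', 'line', 'yellow', 'cup'] (min_width=19, slack=1)
Line 3: ['rain', 'bear', 'will', 'open'] (min_width=19, slack=1)
Line 4: ['library', 'fruit'] (min_width=13, slack=7)
Line 5: ['triangle', 'golden'] (min_width=15, slack=5)
Line 6: ['version', 'bread', 'old'] (min_width=17, slack=3)
Line 7: ['warm', 'stone', 'that', 'fast'] (min_width=20, slack=0)
Line 8: ['to'] (min_width=2, slack=18)

Answer: 3 2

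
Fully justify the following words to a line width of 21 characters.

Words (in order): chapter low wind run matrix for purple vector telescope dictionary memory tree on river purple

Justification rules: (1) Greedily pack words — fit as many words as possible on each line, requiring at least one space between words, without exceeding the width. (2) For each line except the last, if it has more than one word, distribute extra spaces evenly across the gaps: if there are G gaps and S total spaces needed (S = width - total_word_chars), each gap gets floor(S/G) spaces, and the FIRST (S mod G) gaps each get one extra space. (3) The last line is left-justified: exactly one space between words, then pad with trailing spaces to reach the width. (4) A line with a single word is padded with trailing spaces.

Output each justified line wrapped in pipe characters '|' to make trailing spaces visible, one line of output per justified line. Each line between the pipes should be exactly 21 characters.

Answer: |chapter  low wind run|
|matrix   for   purple|
|vector      telescope|
|dictionary     memory|
|tree on river purple |

Derivation:
Line 1: ['chapter', 'low', 'wind', 'run'] (min_width=20, slack=1)
Line 2: ['matrix', 'for', 'purple'] (min_width=17, slack=4)
Line 3: ['vector', 'telescope'] (min_width=16, slack=5)
Line 4: ['dictionary', 'memory'] (min_width=17, slack=4)
Line 5: ['tree', 'on', 'river', 'purple'] (min_width=20, slack=1)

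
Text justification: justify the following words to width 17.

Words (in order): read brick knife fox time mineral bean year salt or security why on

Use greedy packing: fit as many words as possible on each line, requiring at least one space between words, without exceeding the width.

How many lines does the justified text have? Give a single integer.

Line 1: ['read', 'brick', 'knife'] (min_width=16, slack=1)
Line 2: ['fox', 'time', 'mineral'] (min_width=16, slack=1)
Line 3: ['bean', 'year', 'salt', 'or'] (min_width=17, slack=0)
Line 4: ['security', 'why', 'on'] (min_width=15, slack=2)
Total lines: 4

Answer: 4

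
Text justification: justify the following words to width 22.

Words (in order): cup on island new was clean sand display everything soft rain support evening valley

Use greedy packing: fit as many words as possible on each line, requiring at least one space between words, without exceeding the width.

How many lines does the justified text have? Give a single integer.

Answer: 4

Derivation:
Line 1: ['cup', 'on', 'island', 'new', 'was'] (min_width=21, slack=1)
Line 2: ['clean', 'sand', 'display'] (min_width=18, slack=4)
Line 3: ['everything', 'soft', 'rain'] (min_width=20, slack=2)
Line 4: ['support', 'evening', 'valley'] (min_width=22, slack=0)
Total lines: 4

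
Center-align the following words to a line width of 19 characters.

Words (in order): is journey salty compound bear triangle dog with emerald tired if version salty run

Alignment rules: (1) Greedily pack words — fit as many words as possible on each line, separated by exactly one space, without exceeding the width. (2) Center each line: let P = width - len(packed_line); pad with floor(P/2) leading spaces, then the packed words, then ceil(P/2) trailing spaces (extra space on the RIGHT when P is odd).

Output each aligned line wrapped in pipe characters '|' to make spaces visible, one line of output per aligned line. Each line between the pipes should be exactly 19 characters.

Line 1: ['is', 'journey', 'salty'] (min_width=16, slack=3)
Line 2: ['compound', 'bear'] (min_width=13, slack=6)
Line 3: ['triangle', 'dog', 'with'] (min_width=17, slack=2)
Line 4: ['emerald', 'tired', 'if'] (min_width=16, slack=3)
Line 5: ['version', 'salty', 'run'] (min_width=17, slack=2)

Answer: | is journey salty  |
|   compound bear   |
| triangle dog with |
| emerald tired if  |
| version salty run |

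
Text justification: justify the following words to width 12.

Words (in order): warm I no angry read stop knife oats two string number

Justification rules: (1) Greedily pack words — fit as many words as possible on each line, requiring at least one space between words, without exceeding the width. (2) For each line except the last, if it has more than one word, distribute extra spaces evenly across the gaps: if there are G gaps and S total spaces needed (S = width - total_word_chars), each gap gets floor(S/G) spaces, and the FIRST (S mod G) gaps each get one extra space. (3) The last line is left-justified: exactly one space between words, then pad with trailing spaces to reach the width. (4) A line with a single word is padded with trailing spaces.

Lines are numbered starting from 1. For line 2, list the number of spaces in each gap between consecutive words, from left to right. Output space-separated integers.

Line 1: ['warm', 'I', 'no'] (min_width=9, slack=3)
Line 2: ['angry', 'read'] (min_width=10, slack=2)
Line 3: ['stop', 'knife'] (min_width=10, slack=2)
Line 4: ['oats', 'two'] (min_width=8, slack=4)
Line 5: ['string'] (min_width=6, slack=6)
Line 6: ['number'] (min_width=6, slack=6)

Answer: 3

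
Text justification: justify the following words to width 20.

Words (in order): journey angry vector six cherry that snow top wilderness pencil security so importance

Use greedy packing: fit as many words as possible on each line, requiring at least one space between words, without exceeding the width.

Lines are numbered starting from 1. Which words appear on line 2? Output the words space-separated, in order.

Line 1: ['journey', 'angry', 'vector'] (min_width=20, slack=0)
Line 2: ['six', 'cherry', 'that', 'snow'] (min_width=20, slack=0)
Line 3: ['top', 'wilderness'] (min_width=14, slack=6)
Line 4: ['pencil', 'security', 'so'] (min_width=18, slack=2)
Line 5: ['importance'] (min_width=10, slack=10)

Answer: six cherry that snow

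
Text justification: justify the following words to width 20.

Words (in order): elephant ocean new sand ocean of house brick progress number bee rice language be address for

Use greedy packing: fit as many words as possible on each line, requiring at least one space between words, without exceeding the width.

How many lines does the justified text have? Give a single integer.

Answer: 6

Derivation:
Line 1: ['elephant', 'ocean', 'new'] (min_width=18, slack=2)
Line 2: ['sand', 'ocean', 'of', 'house'] (min_width=19, slack=1)
Line 3: ['brick', 'progress'] (min_width=14, slack=6)
Line 4: ['number', 'bee', 'rice'] (min_width=15, slack=5)
Line 5: ['language', 'be', 'address'] (min_width=19, slack=1)
Line 6: ['for'] (min_width=3, slack=17)
Total lines: 6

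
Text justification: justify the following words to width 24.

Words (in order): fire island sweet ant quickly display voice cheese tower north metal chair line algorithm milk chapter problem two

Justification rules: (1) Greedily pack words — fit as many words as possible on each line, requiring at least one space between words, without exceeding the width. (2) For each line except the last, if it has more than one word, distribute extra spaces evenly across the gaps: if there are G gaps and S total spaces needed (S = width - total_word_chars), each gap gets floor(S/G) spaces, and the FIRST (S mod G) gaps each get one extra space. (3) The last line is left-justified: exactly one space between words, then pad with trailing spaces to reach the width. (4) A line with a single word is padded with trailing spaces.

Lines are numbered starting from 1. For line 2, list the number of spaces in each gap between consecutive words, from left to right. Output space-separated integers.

Answer: 3 2

Derivation:
Line 1: ['fire', 'island', 'sweet', 'ant'] (min_width=21, slack=3)
Line 2: ['quickly', 'display', 'voice'] (min_width=21, slack=3)
Line 3: ['cheese', 'tower', 'north', 'metal'] (min_width=24, slack=0)
Line 4: ['chair', 'line', 'algorithm'] (min_width=20, slack=4)
Line 5: ['milk', 'chapter', 'problem', 'two'] (min_width=24, slack=0)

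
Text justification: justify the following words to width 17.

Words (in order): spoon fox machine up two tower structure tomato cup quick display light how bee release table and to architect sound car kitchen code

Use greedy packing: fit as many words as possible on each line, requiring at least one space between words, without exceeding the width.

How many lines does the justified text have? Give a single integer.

Answer: 9

Derivation:
Line 1: ['spoon', 'fox', 'machine'] (min_width=17, slack=0)
Line 2: ['up', 'two', 'tower'] (min_width=12, slack=5)
Line 3: ['structure', 'tomato'] (min_width=16, slack=1)
Line 4: ['cup', 'quick', 'display'] (min_width=17, slack=0)
Line 5: ['light', 'how', 'bee'] (min_width=13, slack=4)
Line 6: ['release', 'table', 'and'] (min_width=17, slack=0)
Line 7: ['to', 'architect'] (min_width=12, slack=5)
Line 8: ['sound', 'car', 'kitchen'] (min_width=17, slack=0)
Line 9: ['code'] (min_width=4, slack=13)
Total lines: 9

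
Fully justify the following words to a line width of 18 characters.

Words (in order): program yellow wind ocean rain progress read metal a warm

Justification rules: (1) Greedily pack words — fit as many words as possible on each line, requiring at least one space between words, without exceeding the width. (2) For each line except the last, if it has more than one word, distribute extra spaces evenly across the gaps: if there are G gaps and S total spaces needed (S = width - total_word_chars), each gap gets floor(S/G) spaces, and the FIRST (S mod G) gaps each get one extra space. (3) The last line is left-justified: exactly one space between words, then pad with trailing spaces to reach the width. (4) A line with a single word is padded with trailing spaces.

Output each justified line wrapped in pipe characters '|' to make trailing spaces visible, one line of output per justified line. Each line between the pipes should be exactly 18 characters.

Answer: |program     yellow|
|wind   ocean  rain|
|progress      read|
|metal a warm      |

Derivation:
Line 1: ['program', 'yellow'] (min_width=14, slack=4)
Line 2: ['wind', 'ocean', 'rain'] (min_width=15, slack=3)
Line 3: ['progress', 'read'] (min_width=13, slack=5)
Line 4: ['metal', 'a', 'warm'] (min_width=12, slack=6)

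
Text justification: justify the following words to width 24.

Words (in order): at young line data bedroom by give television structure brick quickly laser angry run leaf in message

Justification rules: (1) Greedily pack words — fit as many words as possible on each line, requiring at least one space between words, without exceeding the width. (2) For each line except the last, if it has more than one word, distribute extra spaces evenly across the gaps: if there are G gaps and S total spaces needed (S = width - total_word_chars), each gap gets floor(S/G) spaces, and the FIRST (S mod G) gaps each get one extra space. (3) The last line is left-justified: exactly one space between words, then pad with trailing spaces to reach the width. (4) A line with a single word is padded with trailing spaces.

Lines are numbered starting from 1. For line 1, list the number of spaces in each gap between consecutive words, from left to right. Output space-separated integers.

Answer: 3 3 3

Derivation:
Line 1: ['at', 'young', 'line', 'data'] (min_width=18, slack=6)
Line 2: ['bedroom', 'by', 'give'] (min_width=15, slack=9)
Line 3: ['television', 'structure'] (min_width=20, slack=4)
Line 4: ['brick', 'quickly', 'laser'] (min_width=19, slack=5)
Line 5: ['angry', 'run', 'leaf', 'in'] (min_width=17, slack=7)
Line 6: ['message'] (min_width=7, slack=17)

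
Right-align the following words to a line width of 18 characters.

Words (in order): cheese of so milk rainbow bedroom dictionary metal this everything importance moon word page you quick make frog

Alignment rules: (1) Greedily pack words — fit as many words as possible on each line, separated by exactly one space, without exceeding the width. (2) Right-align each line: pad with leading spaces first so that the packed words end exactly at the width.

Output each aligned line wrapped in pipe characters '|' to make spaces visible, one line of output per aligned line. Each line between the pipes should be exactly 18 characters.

Answer: | cheese of so milk|
|   rainbow bedroom|
|  dictionary metal|
|   this everything|
|   importance moon|
|     word page you|
|   quick make frog|

Derivation:
Line 1: ['cheese', 'of', 'so', 'milk'] (min_width=17, slack=1)
Line 2: ['rainbow', 'bedroom'] (min_width=15, slack=3)
Line 3: ['dictionary', 'metal'] (min_width=16, slack=2)
Line 4: ['this', 'everything'] (min_width=15, slack=3)
Line 5: ['importance', 'moon'] (min_width=15, slack=3)
Line 6: ['word', 'page', 'you'] (min_width=13, slack=5)
Line 7: ['quick', 'make', 'frog'] (min_width=15, slack=3)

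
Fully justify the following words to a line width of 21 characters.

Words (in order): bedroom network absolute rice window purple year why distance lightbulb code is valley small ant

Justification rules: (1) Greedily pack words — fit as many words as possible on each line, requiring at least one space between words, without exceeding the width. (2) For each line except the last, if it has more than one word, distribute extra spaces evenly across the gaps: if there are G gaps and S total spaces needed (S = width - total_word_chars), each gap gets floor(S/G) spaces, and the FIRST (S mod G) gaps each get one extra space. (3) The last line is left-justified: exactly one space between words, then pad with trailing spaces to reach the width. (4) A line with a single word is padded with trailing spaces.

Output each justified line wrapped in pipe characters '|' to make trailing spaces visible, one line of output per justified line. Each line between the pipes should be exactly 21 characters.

Line 1: ['bedroom', 'network'] (min_width=15, slack=6)
Line 2: ['absolute', 'rice', 'window'] (min_width=20, slack=1)
Line 3: ['purple', 'year', 'why'] (min_width=15, slack=6)
Line 4: ['distance', 'lightbulb'] (min_width=18, slack=3)
Line 5: ['code', 'is', 'valley', 'small'] (min_width=20, slack=1)
Line 6: ['ant'] (min_width=3, slack=18)

Answer: |bedroom       network|
|absolute  rice window|
|purple    year    why|
|distance    lightbulb|
|code  is valley small|
|ant                  |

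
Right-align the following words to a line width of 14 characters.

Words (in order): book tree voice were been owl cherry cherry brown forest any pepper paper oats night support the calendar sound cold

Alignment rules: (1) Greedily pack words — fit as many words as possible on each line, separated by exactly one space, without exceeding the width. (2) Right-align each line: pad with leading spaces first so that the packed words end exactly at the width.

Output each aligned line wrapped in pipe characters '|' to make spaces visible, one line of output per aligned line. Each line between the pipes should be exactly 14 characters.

Answer: |     book tree|
|    voice were|
|      been owl|
| cherry cherry|
|  brown forest|
|    any pepper|
|    paper oats|
| night support|
|  the calendar|
|    sound cold|

Derivation:
Line 1: ['book', 'tree'] (min_width=9, slack=5)
Line 2: ['voice', 'were'] (min_width=10, slack=4)
Line 3: ['been', 'owl'] (min_width=8, slack=6)
Line 4: ['cherry', 'cherry'] (min_width=13, slack=1)
Line 5: ['brown', 'forest'] (min_width=12, slack=2)
Line 6: ['any', 'pepper'] (min_width=10, slack=4)
Line 7: ['paper', 'oats'] (min_width=10, slack=4)
Line 8: ['night', 'support'] (min_width=13, slack=1)
Line 9: ['the', 'calendar'] (min_width=12, slack=2)
Line 10: ['sound', 'cold'] (min_width=10, slack=4)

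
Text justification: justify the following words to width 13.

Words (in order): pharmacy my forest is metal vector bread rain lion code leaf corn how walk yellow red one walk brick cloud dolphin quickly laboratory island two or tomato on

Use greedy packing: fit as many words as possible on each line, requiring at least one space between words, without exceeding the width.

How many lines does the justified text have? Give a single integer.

Answer: 14

Derivation:
Line 1: ['pharmacy', 'my'] (min_width=11, slack=2)
Line 2: ['forest', 'is'] (min_width=9, slack=4)
Line 3: ['metal', 'vector'] (min_width=12, slack=1)
Line 4: ['bread', 'rain'] (min_width=10, slack=3)
Line 5: ['lion', 'code'] (min_width=9, slack=4)
Line 6: ['leaf', 'corn', 'how'] (min_width=13, slack=0)
Line 7: ['walk', 'yellow'] (min_width=11, slack=2)
Line 8: ['red', 'one', 'walk'] (min_width=12, slack=1)
Line 9: ['brick', 'cloud'] (min_width=11, slack=2)
Line 10: ['dolphin'] (min_width=7, slack=6)
Line 11: ['quickly'] (min_width=7, slack=6)
Line 12: ['laboratory'] (min_width=10, slack=3)
Line 13: ['island', 'two', 'or'] (min_width=13, slack=0)
Line 14: ['tomato', 'on'] (min_width=9, slack=4)
Total lines: 14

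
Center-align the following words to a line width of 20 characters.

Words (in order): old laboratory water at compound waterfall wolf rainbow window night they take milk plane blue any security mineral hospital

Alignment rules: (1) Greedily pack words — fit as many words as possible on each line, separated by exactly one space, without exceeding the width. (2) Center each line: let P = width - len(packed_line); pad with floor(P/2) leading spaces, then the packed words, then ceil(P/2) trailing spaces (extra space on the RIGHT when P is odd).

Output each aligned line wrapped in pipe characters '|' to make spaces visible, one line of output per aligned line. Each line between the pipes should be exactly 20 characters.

Line 1: ['old', 'laboratory', 'water'] (min_width=20, slack=0)
Line 2: ['at', 'compound'] (min_width=11, slack=9)
Line 3: ['waterfall', 'wolf'] (min_width=14, slack=6)
Line 4: ['rainbow', 'window', 'night'] (min_width=20, slack=0)
Line 5: ['they', 'take', 'milk', 'plane'] (min_width=20, slack=0)
Line 6: ['blue', 'any', 'security'] (min_width=17, slack=3)
Line 7: ['mineral', 'hospital'] (min_width=16, slack=4)

Answer: |old laboratory water|
|    at compound     |
|   waterfall wolf   |
|rainbow window night|
|they take milk plane|
| blue any security  |
|  mineral hospital  |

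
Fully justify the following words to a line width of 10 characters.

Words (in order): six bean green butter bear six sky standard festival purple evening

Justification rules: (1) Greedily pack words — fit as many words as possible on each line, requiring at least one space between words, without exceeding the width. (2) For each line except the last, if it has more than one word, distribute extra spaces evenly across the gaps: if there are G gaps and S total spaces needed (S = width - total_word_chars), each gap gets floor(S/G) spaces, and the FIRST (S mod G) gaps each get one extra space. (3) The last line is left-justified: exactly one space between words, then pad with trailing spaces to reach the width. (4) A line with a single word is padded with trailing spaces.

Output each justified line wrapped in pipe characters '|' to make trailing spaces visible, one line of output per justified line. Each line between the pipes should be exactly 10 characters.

Answer: |six   bean|
|green     |
|butter    |
|bear   six|
|sky       |
|standard  |
|festival  |
|purple    |
|evening   |

Derivation:
Line 1: ['six', 'bean'] (min_width=8, slack=2)
Line 2: ['green'] (min_width=5, slack=5)
Line 3: ['butter'] (min_width=6, slack=4)
Line 4: ['bear', 'six'] (min_width=8, slack=2)
Line 5: ['sky'] (min_width=3, slack=7)
Line 6: ['standard'] (min_width=8, slack=2)
Line 7: ['festival'] (min_width=8, slack=2)
Line 8: ['purple'] (min_width=6, slack=4)
Line 9: ['evening'] (min_width=7, slack=3)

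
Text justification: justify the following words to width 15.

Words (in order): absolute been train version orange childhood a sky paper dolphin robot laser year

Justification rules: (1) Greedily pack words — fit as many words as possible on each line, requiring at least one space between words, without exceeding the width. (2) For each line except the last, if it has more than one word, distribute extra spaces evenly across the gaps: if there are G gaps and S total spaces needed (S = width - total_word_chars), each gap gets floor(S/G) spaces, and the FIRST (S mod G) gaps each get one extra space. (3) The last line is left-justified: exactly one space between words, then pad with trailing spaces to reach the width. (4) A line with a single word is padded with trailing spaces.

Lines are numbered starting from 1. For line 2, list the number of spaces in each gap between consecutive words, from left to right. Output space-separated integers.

Answer: 3

Derivation:
Line 1: ['absolute', 'been'] (min_width=13, slack=2)
Line 2: ['train', 'version'] (min_width=13, slack=2)
Line 3: ['orange'] (min_width=6, slack=9)
Line 4: ['childhood', 'a', 'sky'] (min_width=15, slack=0)
Line 5: ['paper', 'dolphin'] (min_width=13, slack=2)
Line 6: ['robot', 'laser'] (min_width=11, slack=4)
Line 7: ['year'] (min_width=4, slack=11)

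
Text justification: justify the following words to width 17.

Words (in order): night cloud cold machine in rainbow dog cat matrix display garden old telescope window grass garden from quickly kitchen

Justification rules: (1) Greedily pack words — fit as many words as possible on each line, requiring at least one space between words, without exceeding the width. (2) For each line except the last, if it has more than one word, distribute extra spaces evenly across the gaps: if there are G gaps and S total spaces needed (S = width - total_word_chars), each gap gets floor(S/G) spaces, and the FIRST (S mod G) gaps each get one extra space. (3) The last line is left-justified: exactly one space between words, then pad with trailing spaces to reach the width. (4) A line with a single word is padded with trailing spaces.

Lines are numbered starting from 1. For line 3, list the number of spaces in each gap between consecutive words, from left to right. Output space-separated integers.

Line 1: ['night', 'cloud', 'cold'] (min_width=16, slack=1)
Line 2: ['machine', 'in'] (min_width=10, slack=7)
Line 3: ['rainbow', 'dog', 'cat'] (min_width=15, slack=2)
Line 4: ['matrix', 'display'] (min_width=14, slack=3)
Line 5: ['garden', 'old'] (min_width=10, slack=7)
Line 6: ['telescope', 'window'] (min_width=16, slack=1)
Line 7: ['grass', 'garden', 'from'] (min_width=17, slack=0)
Line 8: ['quickly', 'kitchen'] (min_width=15, slack=2)

Answer: 2 2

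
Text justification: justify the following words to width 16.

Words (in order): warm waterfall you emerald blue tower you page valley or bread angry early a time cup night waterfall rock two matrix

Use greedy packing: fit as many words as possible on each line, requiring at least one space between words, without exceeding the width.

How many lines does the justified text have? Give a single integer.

Line 1: ['warm', 'waterfall'] (min_width=14, slack=2)
Line 2: ['you', 'emerald', 'blue'] (min_width=16, slack=0)
Line 3: ['tower', 'you', 'page'] (min_width=14, slack=2)
Line 4: ['valley', 'or', 'bread'] (min_width=15, slack=1)
Line 5: ['angry', 'early', 'a'] (min_width=13, slack=3)
Line 6: ['time', 'cup', 'night'] (min_width=14, slack=2)
Line 7: ['waterfall', 'rock'] (min_width=14, slack=2)
Line 8: ['two', 'matrix'] (min_width=10, slack=6)
Total lines: 8

Answer: 8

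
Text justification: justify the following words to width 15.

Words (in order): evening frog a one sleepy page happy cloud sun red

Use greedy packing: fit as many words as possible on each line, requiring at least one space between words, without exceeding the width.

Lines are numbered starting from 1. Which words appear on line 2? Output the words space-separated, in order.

Answer: one sleepy page

Derivation:
Line 1: ['evening', 'frog', 'a'] (min_width=14, slack=1)
Line 2: ['one', 'sleepy', 'page'] (min_width=15, slack=0)
Line 3: ['happy', 'cloud', 'sun'] (min_width=15, slack=0)
Line 4: ['red'] (min_width=3, slack=12)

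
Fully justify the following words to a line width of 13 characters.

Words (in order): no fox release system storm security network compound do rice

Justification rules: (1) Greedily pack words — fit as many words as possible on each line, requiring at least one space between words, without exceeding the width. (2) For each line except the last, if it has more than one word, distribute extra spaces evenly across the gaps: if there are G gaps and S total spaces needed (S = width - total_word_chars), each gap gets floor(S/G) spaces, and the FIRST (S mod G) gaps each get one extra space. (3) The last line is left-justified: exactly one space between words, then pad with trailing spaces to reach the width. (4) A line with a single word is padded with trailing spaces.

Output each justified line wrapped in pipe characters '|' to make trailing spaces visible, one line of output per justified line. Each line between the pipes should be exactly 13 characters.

Answer: |no        fox|
|release      |
|system  storm|
|security     |
|network      |
|compound   do|
|rice         |

Derivation:
Line 1: ['no', 'fox'] (min_width=6, slack=7)
Line 2: ['release'] (min_width=7, slack=6)
Line 3: ['system', 'storm'] (min_width=12, slack=1)
Line 4: ['security'] (min_width=8, slack=5)
Line 5: ['network'] (min_width=7, slack=6)
Line 6: ['compound', 'do'] (min_width=11, slack=2)
Line 7: ['rice'] (min_width=4, slack=9)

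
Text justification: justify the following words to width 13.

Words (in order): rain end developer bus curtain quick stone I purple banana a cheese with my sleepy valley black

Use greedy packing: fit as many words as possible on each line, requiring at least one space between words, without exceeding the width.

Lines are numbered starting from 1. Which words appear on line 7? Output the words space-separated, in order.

Answer: my sleepy

Derivation:
Line 1: ['rain', 'end'] (min_width=8, slack=5)
Line 2: ['developer', 'bus'] (min_width=13, slack=0)
Line 3: ['curtain', 'quick'] (min_width=13, slack=0)
Line 4: ['stone', 'I'] (min_width=7, slack=6)
Line 5: ['purple', 'banana'] (min_width=13, slack=0)
Line 6: ['a', 'cheese', 'with'] (min_width=13, slack=0)
Line 7: ['my', 'sleepy'] (min_width=9, slack=4)
Line 8: ['valley', 'black'] (min_width=12, slack=1)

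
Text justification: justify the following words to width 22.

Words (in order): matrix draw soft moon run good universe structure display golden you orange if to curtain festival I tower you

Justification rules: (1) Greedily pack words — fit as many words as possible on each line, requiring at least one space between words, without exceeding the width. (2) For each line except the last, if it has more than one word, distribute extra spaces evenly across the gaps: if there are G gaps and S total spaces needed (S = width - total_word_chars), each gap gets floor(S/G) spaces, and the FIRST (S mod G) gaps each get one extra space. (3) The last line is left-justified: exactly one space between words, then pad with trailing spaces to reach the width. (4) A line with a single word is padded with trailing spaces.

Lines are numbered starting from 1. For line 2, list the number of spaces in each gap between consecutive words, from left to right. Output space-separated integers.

Answer: 4 3

Derivation:
Line 1: ['matrix', 'draw', 'soft', 'moon'] (min_width=21, slack=1)
Line 2: ['run', 'good', 'universe'] (min_width=17, slack=5)
Line 3: ['structure', 'display'] (min_width=17, slack=5)
Line 4: ['golden', 'you', 'orange', 'if'] (min_width=20, slack=2)
Line 5: ['to', 'curtain', 'festival', 'I'] (min_width=21, slack=1)
Line 6: ['tower', 'you'] (min_width=9, slack=13)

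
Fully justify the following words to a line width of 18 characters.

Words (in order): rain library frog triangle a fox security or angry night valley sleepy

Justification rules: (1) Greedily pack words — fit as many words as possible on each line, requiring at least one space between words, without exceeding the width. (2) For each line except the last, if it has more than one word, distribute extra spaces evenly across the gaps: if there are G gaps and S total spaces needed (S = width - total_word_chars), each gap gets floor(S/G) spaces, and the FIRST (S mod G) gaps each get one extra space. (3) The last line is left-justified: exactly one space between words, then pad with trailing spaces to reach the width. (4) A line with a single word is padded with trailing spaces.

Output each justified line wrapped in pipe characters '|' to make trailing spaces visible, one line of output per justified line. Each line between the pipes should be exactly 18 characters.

Answer: |rain  library frog|
|triangle   a   fox|
|security  or angry|
|night       valley|
|sleepy            |

Derivation:
Line 1: ['rain', 'library', 'frog'] (min_width=17, slack=1)
Line 2: ['triangle', 'a', 'fox'] (min_width=14, slack=4)
Line 3: ['security', 'or', 'angry'] (min_width=17, slack=1)
Line 4: ['night', 'valley'] (min_width=12, slack=6)
Line 5: ['sleepy'] (min_width=6, slack=12)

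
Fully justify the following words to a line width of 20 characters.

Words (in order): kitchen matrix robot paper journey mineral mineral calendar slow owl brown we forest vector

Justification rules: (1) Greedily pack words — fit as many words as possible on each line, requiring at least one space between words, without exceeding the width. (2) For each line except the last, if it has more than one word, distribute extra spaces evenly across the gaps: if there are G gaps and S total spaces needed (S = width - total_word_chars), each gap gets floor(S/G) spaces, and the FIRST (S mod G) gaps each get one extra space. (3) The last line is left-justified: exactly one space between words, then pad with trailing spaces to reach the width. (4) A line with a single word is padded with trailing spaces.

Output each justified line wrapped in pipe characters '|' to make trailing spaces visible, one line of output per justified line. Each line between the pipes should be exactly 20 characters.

Line 1: ['kitchen', 'matrix', 'robot'] (min_width=20, slack=0)
Line 2: ['paper', 'journey'] (min_width=13, slack=7)
Line 3: ['mineral', 'mineral'] (min_width=15, slack=5)
Line 4: ['calendar', 'slow', 'owl'] (min_width=17, slack=3)
Line 5: ['brown', 'we', 'forest'] (min_width=15, slack=5)
Line 6: ['vector'] (min_width=6, slack=14)

Answer: |kitchen matrix robot|
|paper        journey|
|mineral      mineral|
|calendar   slow  owl|
|brown    we   forest|
|vector              |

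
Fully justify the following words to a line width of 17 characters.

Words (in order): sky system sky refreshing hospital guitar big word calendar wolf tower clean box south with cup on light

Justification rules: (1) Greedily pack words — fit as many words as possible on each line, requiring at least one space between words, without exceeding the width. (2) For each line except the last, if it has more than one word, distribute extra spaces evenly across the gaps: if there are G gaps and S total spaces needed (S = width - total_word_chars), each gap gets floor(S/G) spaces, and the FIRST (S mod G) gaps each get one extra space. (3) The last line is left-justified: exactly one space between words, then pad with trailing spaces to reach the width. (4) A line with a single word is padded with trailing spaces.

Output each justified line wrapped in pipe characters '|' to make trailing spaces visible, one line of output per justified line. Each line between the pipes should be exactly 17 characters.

Line 1: ['sky', 'system', 'sky'] (min_width=14, slack=3)
Line 2: ['refreshing'] (min_width=10, slack=7)
Line 3: ['hospital', 'guitar'] (min_width=15, slack=2)
Line 4: ['big', 'word', 'calendar'] (min_width=17, slack=0)
Line 5: ['wolf', 'tower', 'clean'] (min_width=16, slack=1)
Line 6: ['box', 'south', 'with'] (min_width=14, slack=3)
Line 7: ['cup', 'on', 'light'] (min_width=12, slack=5)

Answer: |sky   system  sky|
|refreshing       |
|hospital   guitar|
|big word calendar|
|wolf  tower clean|
|box   south  with|
|cup on light     |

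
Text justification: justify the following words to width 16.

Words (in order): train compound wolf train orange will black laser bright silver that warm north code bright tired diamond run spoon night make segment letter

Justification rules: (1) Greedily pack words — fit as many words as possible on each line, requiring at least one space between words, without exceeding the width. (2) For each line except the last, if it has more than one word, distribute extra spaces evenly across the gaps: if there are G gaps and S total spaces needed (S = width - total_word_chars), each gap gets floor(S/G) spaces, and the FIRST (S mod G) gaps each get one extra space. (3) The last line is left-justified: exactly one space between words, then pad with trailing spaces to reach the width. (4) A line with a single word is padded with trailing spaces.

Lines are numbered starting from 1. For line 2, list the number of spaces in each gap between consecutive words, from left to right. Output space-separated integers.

Line 1: ['train', 'compound'] (min_width=14, slack=2)
Line 2: ['wolf', 'train'] (min_width=10, slack=6)
Line 3: ['orange', 'will'] (min_width=11, slack=5)
Line 4: ['black', 'laser'] (min_width=11, slack=5)
Line 5: ['bright', 'silver'] (min_width=13, slack=3)
Line 6: ['that', 'warm', 'north'] (min_width=15, slack=1)
Line 7: ['code', 'bright'] (min_width=11, slack=5)
Line 8: ['tired', 'diamond'] (min_width=13, slack=3)
Line 9: ['run', 'spoon', 'night'] (min_width=15, slack=1)
Line 10: ['make', 'segment'] (min_width=12, slack=4)
Line 11: ['letter'] (min_width=6, slack=10)

Answer: 7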